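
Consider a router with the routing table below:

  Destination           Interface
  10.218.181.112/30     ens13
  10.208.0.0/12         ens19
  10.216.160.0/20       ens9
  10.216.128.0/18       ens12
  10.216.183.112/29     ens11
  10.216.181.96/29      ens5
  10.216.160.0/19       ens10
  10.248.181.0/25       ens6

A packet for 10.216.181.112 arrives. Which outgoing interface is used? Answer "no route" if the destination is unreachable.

Routes whose prefix contains 10.216.181.112:
  10.208.0.0/12 (10.208.0.0 - 10.223.255.255) -> ens19
  10.216.128.0/18 (10.216.128.0 - 10.216.191.255) -> ens12
  10.216.160.0/19 (10.216.160.0 - 10.216.191.255) -> ens10
More-specific entries that do NOT match:
  10.218.181.112/30 (10.218.181.112 - 10.218.181.115) does not contain 10.216.181.112
  10.216.183.112/29 (10.216.183.112 - 10.216.183.119) does not contain 10.216.181.112
  10.216.181.96/29 (10.216.181.96 - 10.216.181.103) does not contain 10.216.181.112
  10.248.181.0/25 (10.248.181.0 - 10.248.181.127) does not contain 10.216.181.112
  10.216.160.0/20 (10.216.160.0 - 10.216.175.255) does not contain 10.216.181.112
Longest matching prefix is /19 -> interface ens10.

ens10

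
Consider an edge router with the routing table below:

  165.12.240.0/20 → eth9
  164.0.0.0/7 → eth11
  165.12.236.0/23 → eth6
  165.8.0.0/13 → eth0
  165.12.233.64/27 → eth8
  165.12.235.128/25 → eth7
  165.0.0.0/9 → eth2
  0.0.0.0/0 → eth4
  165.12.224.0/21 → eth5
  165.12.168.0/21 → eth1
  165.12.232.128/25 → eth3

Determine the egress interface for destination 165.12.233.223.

Routes whose prefix contains 165.12.233.223:
  0.0.0.0/0 (default, matches everything) -> eth4
  164.0.0.0/7 (164.0.0.0 - 165.255.255.255) -> eth11
  165.0.0.0/9 (165.0.0.0 - 165.127.255.255) -> eth2
  165.8.0.0/13 (165.8.0.0 - 165.15.255.255) -> eth0
More-specific entries that do NOT match:
  165.12.233.64/27 (165.12.233.64 - 165.12.233.95) does not contain 165.12.233.223
  165.12.235.128/25 (165.12.235.128 - 165.12.235.255) does not contain 165.12.233.223
  165.12.232.128/25 (165.12.232.128 - 165.12.232.255) does not contain 165.12.233.223
  165.12.236.0/23 (165.12.236.0 - 165.12.237.255) does not contain 165.12.233.223
  165.12.224.0/21 (165.12.224.0 - 165.12.231.255) does not contain 165.12.233.223
  165.12.168.0/21 (165.12.168.0 - 165.12.175.255) does not contain 165.12.233.223
  165.12.240.0/20 (165.12.240.0 - 165.12.255.255) does not contain 165.12.233.223
Longest matching prefix is /13 -> interface eth0.

eth0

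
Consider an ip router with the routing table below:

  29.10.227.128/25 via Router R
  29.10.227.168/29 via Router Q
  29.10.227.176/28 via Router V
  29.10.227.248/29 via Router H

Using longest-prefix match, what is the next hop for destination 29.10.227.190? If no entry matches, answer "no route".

Routes whose prefix contains 29.10.227.190:
  29.10.227.128/25 (29.10.227.128 - 29.10.227.255) -> Router R
  29.10.227.176/28 (29.10.227.176 - 29.10.227.191) -> Router V
More-specific entries that do NOT match:
  29.10.227.168/29 (29.10.227.168 - 29.10.227.175) does not contain 29.10.227.190
  29.10.227.248/29 (29.10.227.248 - 29.10.227.255) does not contain 29.10.227.190
Longest matching prefix is /28 -> next hop Router V.

Router V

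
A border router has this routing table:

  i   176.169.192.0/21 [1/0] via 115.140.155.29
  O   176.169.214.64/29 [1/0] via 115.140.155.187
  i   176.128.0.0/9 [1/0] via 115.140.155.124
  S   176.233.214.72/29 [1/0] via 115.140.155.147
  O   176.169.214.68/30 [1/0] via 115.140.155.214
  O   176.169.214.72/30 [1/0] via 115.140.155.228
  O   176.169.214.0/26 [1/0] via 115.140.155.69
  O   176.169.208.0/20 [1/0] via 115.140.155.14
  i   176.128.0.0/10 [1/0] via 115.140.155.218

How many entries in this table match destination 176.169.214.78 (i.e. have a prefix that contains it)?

Prefixes containing 176.169.214.78:
  176.128.0.0/9 (176.128.0.0 - 176.255.255.255)
  176.128.0.0/10 (176.128.0.0 - 176.191.255.255)
  176.169.208.0/20 (176.169.208.0 - 176.169.223.255)
Total matching entries: 3.

3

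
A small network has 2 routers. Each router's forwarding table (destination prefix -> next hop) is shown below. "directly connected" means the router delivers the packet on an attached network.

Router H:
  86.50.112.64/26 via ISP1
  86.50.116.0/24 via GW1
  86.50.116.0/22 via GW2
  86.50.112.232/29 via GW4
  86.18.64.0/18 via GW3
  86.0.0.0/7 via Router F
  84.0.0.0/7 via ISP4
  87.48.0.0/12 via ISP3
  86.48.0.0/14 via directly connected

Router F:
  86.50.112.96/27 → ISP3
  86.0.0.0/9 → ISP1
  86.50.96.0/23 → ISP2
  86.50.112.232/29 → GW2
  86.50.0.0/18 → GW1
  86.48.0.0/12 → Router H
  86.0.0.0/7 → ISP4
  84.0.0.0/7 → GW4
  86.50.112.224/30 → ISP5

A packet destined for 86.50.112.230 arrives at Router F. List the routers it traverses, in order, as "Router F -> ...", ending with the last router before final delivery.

Router F -> Router H

At Router F: longest match for 86.50.112.230 is 86.48.0.0/12 -> Router H
At Router H: longest match for 86.50.112.230 is 86.48.0.0/14 -> directly connected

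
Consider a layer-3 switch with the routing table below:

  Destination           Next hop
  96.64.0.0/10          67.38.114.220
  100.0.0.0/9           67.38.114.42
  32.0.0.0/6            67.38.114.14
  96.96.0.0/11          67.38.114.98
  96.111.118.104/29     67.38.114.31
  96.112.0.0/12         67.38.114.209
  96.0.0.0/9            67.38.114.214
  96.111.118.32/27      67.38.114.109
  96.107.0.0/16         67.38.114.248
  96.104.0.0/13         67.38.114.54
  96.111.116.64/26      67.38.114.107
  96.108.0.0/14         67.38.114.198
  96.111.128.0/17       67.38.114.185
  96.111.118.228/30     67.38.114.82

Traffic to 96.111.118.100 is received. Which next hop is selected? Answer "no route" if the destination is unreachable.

Routes whose prefix contains 96.111.118.100:
  96.0.0.0/9 (96.0.0.0 - 96.127.255.255) -> 67.38.114.214
  96.64.0.0/10 (96.64.0.0 - 96.127.255.255) -> 67.38.114.220
  96.96.0.0/11 (96.96.0.0 - 96.127.255.255) -> 67.38.114.98
  96.104.0.0/13 (96.104.0.0 - 96.111.255.255) -> 67.38.114.54
  96.108.0.0/14 (96.108.0.0 - 96.111.255.255) -> 67.38.114.198
More-specific entries that do NOT match:
  96.111.118.228/30 (96.111.118.228 - 96.111.118.231) does not contain 96.111.118.100
  96.111.118.104/29 (96.111.118.104 - 96.111.118.111) does not contain 96.111.118.100
  96.111.118.32/27 (96.111.118.32 - 96.111.118.63) does not contain 96.111.118.100
  96.111.116.64/26 (96.111.116.64 - 96.111.116.127) does not contain 96.111.118.100
  96.111.128.0/17 (96.111.128.0 - 96.111.255.255) does not contain 96.111.118.100
  96.107.0.0/16 (96.107.0.0 - 96.107.255.255) does not contain 96.111.118.100
Longest matching prefix is /14 -> next hop 67.38.114.198.

67.38.114.198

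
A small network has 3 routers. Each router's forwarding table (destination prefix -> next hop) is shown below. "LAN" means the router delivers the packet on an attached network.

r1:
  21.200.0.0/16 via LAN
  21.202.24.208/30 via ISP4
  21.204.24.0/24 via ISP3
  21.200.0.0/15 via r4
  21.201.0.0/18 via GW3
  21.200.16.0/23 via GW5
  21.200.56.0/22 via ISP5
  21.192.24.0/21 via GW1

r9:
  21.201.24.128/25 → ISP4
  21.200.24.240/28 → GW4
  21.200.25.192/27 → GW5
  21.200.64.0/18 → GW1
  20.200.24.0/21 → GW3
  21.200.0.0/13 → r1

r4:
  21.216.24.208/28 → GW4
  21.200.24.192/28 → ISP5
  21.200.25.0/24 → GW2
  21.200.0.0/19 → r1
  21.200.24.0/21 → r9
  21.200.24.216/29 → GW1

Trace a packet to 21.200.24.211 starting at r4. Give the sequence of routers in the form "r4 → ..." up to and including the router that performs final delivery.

r4 → r9 → r1

At r4: longest match for 21.200.24.211 is 21.200.24.0/21 -> r9
At r9: longest match for 21.200.24.211 is 21.200.0.0/13 -> r1
At r1: longest match for 21.200.24.211 is 21.200.0.0/16 -> LAN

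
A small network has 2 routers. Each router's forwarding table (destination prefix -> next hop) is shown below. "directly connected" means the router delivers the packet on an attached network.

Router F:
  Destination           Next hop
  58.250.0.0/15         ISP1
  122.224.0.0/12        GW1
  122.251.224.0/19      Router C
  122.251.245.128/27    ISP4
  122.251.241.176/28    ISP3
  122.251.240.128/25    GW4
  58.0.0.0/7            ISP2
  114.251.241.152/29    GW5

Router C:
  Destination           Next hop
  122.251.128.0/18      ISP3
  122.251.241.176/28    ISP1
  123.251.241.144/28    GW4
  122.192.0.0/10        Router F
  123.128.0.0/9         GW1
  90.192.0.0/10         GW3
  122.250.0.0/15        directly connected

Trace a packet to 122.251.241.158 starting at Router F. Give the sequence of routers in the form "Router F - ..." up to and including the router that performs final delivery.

At Router F: longest match for 122.251.241.158 is 122.251.224.0/19 -> Router C
At Router C: longest match for 122.251.241.158 is 122.250.0.0/15 -> directly connected

Router F - Router C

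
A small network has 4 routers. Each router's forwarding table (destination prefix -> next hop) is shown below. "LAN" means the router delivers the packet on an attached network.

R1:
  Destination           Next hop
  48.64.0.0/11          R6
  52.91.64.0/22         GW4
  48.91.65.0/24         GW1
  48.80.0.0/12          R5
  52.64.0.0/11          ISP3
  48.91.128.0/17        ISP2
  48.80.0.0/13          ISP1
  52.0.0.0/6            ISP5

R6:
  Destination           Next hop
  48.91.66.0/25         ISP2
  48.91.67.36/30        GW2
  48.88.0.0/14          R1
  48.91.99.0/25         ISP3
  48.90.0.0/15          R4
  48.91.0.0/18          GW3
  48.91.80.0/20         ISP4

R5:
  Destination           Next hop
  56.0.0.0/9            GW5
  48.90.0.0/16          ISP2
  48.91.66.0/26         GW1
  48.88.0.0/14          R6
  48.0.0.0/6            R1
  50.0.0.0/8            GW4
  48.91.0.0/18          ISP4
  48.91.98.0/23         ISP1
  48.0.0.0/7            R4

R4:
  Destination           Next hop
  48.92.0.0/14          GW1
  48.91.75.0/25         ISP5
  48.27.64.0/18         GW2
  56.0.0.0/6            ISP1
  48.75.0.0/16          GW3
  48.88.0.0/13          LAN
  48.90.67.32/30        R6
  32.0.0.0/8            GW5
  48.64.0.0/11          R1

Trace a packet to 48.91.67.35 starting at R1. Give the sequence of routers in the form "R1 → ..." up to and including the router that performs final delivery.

R1 → R5 → R6 → R4

At R1: longest match for 48.91.67.35 is 48.80.0.0/12 -> R5
At R5: longest match for 48.91.67.35 is 48.88.0.0/14 -> R6
At R6: longest match for 48.91.67.35 is 48.90.0.0/15 -> R4
At R4: longest match for 48.91.67.35 is 48.88.0.0/13 -> LAN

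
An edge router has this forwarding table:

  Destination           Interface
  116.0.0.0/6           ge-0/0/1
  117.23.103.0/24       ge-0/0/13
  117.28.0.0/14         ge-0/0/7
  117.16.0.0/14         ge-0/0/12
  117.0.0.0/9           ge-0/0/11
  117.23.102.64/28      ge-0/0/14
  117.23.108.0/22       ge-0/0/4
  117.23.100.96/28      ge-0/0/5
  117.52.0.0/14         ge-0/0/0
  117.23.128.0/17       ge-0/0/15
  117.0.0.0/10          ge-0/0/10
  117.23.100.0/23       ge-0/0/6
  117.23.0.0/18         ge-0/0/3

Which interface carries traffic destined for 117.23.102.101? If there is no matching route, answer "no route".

Routes whose prefix contains 117.23.102.101:
  116.0.0.0/6 (116.0.0.0 - 119.255.255.255) -> ge-0/0/1
  117.0.0.0/9 (117.0.0.0 - 117.127.255.255) -> ge-0/0/11
  117.0.0.0/10 (117.0.0.0 - 117.63.255.255) -> ge-0/0/10
More-specific entries that do NOT match:
  117.23.102.64/28 (117.23.102.64 - 117.23.102.79) does not contain 117.23.102.101
  117.23.100.96/28 (117.23.100.96 - 117.23.100.111) does not contain 117.23.102.101
  117.23.103.0/24 (117.23.103.0 - 117.23.103.255) does not contain 117.23.102.101
  117.23.100.0/23 (117.23.100.0 - 117.23.101.255) does not contain 117.23.102.101
  117.23.108.0/22 (117.23.108.0 - 117.23.111.255) does not contain 117.23.102.101
  117.23.0.0/18 (117.23.0.0 - 117.23.63.255) does not contain 117.23.102.101
  117.23.128.0/17 (117.23.128.0 - 117.23.255.255) does not contain 117.23.102.101
  117.28.0.0/14 (117.28.0.0 - 117.31.255.255) does not contain 117.23.102.101
  117.16.0.0/14 (117.16.0.0 - 117.19.255.255) does not contain 117.23.102.101
  117.52.0.0/14 (117.52.0.0 - 117.55.255.255) does not contain 117.23.102.101
Longest matching prefix is /10 -> interface ge-0/0/10.

ge-0/0/10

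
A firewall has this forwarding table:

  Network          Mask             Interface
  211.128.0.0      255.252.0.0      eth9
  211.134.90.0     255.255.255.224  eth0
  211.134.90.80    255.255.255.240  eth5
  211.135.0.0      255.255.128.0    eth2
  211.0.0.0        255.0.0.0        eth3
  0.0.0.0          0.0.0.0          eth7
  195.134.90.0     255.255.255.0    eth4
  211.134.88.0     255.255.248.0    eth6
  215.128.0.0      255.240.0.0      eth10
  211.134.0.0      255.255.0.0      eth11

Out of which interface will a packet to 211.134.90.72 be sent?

Routes whose prefix contains 211.134.90.72:
  0.0.0.0/0 (default, matches everything) -> eth7
  211.0.0.0/8 (211.0.0.0 - 211.255.255.255) -> eth3
  211.134.0.0/16 (211.134.0.0 - 211.134.255.255) -> eth11
  211.134.88.0/21 (211.134.88.0 - 211.134.95.255) -> eth6
More-specific entries that do NOT match:
  211.134.90.80/28 (211.134.90.80 - 211.134.90.95) does not contain 211.134.90.72
  211.134.90.0/27 (211.134.90.0 - 211.134.90.31) does not contain 211.134.90.72
  195.134.90.0/24 (195.134.90.0 - 195.134.90.255) does not contain 211.134.90.72
Longest matching prefix is /21 -> interface eth6.

eth6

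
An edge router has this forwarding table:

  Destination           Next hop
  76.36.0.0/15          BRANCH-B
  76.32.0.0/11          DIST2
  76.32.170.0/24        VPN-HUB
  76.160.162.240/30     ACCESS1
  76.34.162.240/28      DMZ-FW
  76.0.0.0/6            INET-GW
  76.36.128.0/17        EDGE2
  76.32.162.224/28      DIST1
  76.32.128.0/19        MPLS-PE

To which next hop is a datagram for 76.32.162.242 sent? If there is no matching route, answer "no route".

DIST2

Routes whose prefix contains 76.32.162.242:
  76.0.0.0/6 (76.0.0.0 - 79.255.255.255) -> INET-GW
  76.32.0.0/11 (76.32.0.0 - 76.63.255.255) -> DIST2
More-specific entries that do NOT match:
  76.160.162.240/30 (76.160.162.240 - 76.160.162.243) does not contain 76.32.162.242
  76.34.162.240/28 (76.34.162.240 - 76.34.162.255) does not contain 76.32.162.242
  76.32.162.224/28 (76.32.162.224 - 76.32.162.239) does not contain 76.32.162.242
  76.32.170.0/24 (76.32.170.0 - 76.32.170.255) does not contain 76.32.162.242
  76.32.128.0/19 (76.32.128.0 - 76.32.159.255) does not contain 76.32.162.242
  76.36.128.0/17 (76.36.128.0 - 76.36.255.255) does not contain 76.32.162.242
  76.36.0.0/15 (76.36.0.0 - 76.37.255.255) does not contain 76.32.162.242
Longest matching prefix is /11 -> next hop DIST2.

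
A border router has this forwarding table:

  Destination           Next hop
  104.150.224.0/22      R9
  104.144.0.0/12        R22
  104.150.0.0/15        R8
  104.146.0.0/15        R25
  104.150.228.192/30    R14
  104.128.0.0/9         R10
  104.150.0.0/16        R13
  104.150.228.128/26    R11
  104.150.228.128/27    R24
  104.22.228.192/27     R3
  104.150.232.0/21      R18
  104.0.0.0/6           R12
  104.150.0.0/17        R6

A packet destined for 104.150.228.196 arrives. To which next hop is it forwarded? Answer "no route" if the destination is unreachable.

Routes whose prefix contains 104.150.228.196:
  104.0.0.0/6 (104.0.0.0 - 107.255.255.255) -> R12
  104.128.0.0/9 (104.128.0.0 - 104.255.255.255) -> R10
  104.144.0.0/12 (104.144.0.0 - 104.159.255.255) -> R22
  104.150.0.0/15 (104.150.0.0 - 104.151.255.255) -> R8
  104.150.0.0/16 (104.150.0.0 - 104.150.255.255) -> R13
More-specific entries that do NOT match:
  104.150.228.192/30 (104.150.228.192 - 104.150.228.195) does not contain 104.150.228.196
  104.150.228.128/27 (104.150.228.128 - 104.150.228.159) does not contain 104.150.228.196
  104.22.228.192/27 (104.22.228.192 - 104.22.228.223) does not contain 104.150.228.196
  104.150.228.128/26 (104.150.228.128 - 104.150.228.191) does not contain 104.150.228.196
  104.150.224.0/22 (104.150.224.0 - 104.150.227.255) does not contain 104.150.228.196
  104.150.232.0/21 (104.150.232.0 - 104.150.239.255) does not contain 104.150.228.196
  104.150.0.0/17 (104.150.0.0 - 104.150.127.255) does not contain 104.150.228.196
Longest matching prefix is /16 -> next hop R13.

R13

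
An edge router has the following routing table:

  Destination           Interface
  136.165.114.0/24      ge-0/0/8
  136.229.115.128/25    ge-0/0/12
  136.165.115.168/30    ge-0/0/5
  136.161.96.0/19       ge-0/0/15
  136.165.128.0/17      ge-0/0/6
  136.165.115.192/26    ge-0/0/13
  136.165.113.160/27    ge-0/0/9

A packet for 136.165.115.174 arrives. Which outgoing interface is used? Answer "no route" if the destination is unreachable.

no route

No entry's prefix contains 136.165.115.174; there is no default route.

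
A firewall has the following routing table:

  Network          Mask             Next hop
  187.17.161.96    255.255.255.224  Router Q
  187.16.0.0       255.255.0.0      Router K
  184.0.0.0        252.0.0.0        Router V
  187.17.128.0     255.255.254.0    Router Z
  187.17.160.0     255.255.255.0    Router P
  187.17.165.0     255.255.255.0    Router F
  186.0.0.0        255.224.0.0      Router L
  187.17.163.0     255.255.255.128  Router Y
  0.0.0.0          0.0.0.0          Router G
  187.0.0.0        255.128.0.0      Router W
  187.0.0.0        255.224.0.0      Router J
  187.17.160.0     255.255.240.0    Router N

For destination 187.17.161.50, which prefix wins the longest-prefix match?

Entries matching 187.17.161.50:
  0.0.0.0/0 (default, matches everything)
  184.0.0.0/6 (184.0.0.0 - 187.255.255.255)
  187.0.0.0/9 (187.0.0.0 - 187.127.255.255)
  187.0.0.0/11 (187.0.0.0 - 187.31.255.255)
  187.17.160.0/20 (187.17.160.0 - 187.17.175.255)
Most specific is 187.17.160.0/20.

187.17.160.0/20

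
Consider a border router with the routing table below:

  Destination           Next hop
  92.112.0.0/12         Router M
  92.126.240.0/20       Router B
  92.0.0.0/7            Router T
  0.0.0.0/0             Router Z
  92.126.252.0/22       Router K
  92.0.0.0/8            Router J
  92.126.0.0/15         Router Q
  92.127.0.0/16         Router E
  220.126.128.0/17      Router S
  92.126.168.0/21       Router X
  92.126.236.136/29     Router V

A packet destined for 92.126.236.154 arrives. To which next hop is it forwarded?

Router Q

Routes whose prefix contains 92.126.236.154:
  0.0.0.0/0 (default, matches everything) -> Router Z
  92.0.0.0/7 (92.0.0.0 - 93.255.255.255) -> Router T
  92.0.0.0/8 (92.0.0.0 - 92.255.255.255) -> Router J
  92.112.0.0/12 (92.112.0.0 - 92.127.255.255) -> Router M
  92.126.0.0/15 (92.126.0.0 - 92.127.255.255) -> Router Q
More-specific entries that do NOT match:
  92.126.236.136/29 (92.126.236.136 - 92.126.236.143) does not contain 92.126.236.154
  92.126.252.0/22 (92.126.252.0 - 92.126.255.255) does not contain 92.126.236.154
  92.126.168.0/21 (92.126.168.0 - 92.126.175.255) does not contain 92.126.236.154
  92.126.240.0/20 (92.126.240.0 - 92.126.255.255) does not contain 92.126.236.154
  220.126.128.0/17 (220.126.128.0 - 220.126.255.255) does not contain 92.126.236.154
  92.127.0.0/16 (92.127.0.0 - 92.127.255.255) does not contain 92.126.236.154
Longest matching prefix is /15 -> next hop Router Q.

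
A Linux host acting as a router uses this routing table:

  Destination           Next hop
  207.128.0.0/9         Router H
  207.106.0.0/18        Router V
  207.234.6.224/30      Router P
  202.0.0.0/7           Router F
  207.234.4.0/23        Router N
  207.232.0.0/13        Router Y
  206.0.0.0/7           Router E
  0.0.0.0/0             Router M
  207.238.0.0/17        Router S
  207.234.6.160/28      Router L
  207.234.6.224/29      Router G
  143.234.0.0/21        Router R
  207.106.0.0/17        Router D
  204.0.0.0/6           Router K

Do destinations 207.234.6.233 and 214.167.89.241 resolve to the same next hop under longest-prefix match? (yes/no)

no

207.234.6.233: longest match 207.232.0.0/13 -> Router Y
214.167.89.241: longest match 0.0.0.0/0 -> Router M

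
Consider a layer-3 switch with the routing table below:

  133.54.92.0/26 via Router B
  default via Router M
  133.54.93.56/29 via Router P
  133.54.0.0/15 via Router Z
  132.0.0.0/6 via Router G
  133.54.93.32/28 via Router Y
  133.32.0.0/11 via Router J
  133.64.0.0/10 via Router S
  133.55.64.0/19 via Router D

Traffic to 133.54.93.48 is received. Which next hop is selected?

Routes whose prefix contains 133.54.93.48:
  0.0.0.0/0 (default, matches everything) -> Router M
  132.0.0.0/6 (132.0.0.0 - 135.255.255.255) -> Router G
  133.32.0.0/11 (133.32.0.0 - 133.63.255.255) -> Router J
  133.54.0.0/15 (133.54.0.0 - 133.55.255.255) -> Router Z
More-specific entries that do NOT match:
  133.54.93.56/29 (133.54.93.56 - 133.54.93.63) does not contain 133.54.93.48
  133.54.93.32/28 (133.54.93.32 - 133.54.93.47) does not contain 133.54.93.48
  133.54.92.0/26 (133.54.92.0 - 133.54.92.63) does not contain 133.54.93.48
  133.55.64.0/19 (133.55.64.0 - 133.55.95.255) does not contain 133.54.93.48
Longest matching prefix is /15 -> next hop Router Z.

Router Z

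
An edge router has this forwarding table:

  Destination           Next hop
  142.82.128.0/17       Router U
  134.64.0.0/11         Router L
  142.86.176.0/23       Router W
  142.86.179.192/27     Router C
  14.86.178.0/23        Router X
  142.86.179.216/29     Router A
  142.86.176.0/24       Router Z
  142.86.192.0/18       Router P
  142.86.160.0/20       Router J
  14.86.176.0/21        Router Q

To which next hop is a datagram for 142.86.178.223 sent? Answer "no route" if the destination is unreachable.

No entry's prefix contains 142.86.178.223; there is no default route.

no route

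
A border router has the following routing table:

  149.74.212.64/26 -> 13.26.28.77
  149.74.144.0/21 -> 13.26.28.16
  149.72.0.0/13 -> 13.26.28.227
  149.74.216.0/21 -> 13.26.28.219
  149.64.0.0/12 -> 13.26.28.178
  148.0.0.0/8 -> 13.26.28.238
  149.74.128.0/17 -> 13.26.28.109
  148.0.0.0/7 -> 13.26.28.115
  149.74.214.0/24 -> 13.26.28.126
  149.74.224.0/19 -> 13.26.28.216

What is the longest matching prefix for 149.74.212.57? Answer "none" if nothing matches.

149.74.128.0/17

Entries matching 149.74.212.57:
  148.0.0.0/7 (148.0.0.0 - 149.255.255.255)
  149.64.0.0/12 (149.64.0.0 - 149.79.255.255)
  149.72.0.0/13 (149.72.0.0 - 149.79.255.255)
  149.74.128.0/17 (149.74.128.0 - 149.74.255.255)
Most specific is 149.74.128.0/17.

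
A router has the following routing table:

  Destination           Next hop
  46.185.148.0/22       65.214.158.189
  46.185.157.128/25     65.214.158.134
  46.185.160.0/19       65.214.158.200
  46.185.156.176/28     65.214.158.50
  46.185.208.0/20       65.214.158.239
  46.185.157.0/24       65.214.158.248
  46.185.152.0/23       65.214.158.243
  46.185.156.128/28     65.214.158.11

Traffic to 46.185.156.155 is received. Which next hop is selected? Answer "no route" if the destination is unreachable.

No entry's prefix contains 46.185.156.155; there is no default route.

no route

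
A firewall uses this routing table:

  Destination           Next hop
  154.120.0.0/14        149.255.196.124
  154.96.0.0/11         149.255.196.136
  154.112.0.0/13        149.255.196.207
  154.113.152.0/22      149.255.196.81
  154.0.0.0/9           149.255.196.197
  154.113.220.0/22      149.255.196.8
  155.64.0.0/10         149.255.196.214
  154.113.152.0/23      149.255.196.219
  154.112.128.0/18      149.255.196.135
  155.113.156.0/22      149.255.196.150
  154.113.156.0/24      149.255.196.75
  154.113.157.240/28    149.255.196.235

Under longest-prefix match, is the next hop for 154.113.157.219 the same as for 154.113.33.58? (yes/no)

154.113.157.219: longest match 154.112.0.0/13 -> 149.255.196.207
154.113.33.58: longest match 154.112.0.0/13 -> 149.255.196.207

yes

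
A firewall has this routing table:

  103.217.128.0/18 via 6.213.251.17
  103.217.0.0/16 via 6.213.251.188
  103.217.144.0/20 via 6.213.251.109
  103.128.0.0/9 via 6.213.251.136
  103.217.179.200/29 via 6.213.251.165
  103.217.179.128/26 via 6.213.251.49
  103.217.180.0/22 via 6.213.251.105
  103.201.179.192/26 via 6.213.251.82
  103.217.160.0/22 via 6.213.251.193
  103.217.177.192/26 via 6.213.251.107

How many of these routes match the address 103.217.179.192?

Prefixes containing 103.217.179.192:
  103.128.0.0/9 (103.128.0.0 - 103.255.255.255)
  103.217.0.0/16 (103.217.0.0 - 103.217.255.255)
  103.217.128.0/18 (103.217.128.0 - 103.217.191.255)
Total matching entries: 3.

3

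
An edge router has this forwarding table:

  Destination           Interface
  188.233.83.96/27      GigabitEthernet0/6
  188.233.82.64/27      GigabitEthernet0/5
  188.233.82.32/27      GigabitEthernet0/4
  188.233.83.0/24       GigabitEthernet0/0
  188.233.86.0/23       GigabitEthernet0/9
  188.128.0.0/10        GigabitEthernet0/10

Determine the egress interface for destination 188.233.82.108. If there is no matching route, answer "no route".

no route

No entry's prefix contains 188.233.82.108; there is no default route.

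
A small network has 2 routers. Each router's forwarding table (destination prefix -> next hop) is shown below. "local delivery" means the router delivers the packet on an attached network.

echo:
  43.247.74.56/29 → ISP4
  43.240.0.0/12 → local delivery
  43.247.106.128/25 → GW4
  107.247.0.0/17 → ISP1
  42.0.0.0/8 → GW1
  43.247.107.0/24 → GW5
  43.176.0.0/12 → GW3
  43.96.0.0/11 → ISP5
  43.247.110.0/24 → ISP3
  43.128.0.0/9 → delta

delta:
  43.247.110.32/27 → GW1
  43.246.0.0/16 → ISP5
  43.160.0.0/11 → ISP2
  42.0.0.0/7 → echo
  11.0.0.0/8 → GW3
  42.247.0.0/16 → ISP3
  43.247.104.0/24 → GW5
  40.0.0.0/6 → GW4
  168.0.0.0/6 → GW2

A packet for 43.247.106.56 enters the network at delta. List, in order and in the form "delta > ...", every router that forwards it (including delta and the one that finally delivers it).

At delta: longest match for 43.247.106.56 is 42.0.0.0/7 -> echo
At echo: longest match for 43.247.106.56 is 43.240.0.0/12 -> local delivery

delta > echo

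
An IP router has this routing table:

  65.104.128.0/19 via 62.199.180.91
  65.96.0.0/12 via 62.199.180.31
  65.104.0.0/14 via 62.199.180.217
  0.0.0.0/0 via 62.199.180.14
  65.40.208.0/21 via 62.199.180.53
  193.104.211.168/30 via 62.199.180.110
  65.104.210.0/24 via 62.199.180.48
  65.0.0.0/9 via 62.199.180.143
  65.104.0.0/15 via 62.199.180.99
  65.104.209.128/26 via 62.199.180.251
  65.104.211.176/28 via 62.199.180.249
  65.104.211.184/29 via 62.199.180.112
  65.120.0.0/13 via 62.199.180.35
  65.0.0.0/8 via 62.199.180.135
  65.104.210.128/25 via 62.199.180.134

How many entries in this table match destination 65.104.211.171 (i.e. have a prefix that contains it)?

Prefixes containing 65.104.211.171:
  0.0.0.0/0 (default, matches everything)
  65.0.0.0/8 (65.0.0.0 - 65.255.255.255)
  65.0.0.0/9 (65.0.0.0 - 65.127.255.255)
  65.96.0.0/12 (65.96.0.0 - 65.111.255.255)
  65.104.0.0/14 (65.104.0.0 - 65.107.255.255)
  65.104.0.0/15 (65.104.0.0 - 65.105.255.255)
Total matching entries: 6.

6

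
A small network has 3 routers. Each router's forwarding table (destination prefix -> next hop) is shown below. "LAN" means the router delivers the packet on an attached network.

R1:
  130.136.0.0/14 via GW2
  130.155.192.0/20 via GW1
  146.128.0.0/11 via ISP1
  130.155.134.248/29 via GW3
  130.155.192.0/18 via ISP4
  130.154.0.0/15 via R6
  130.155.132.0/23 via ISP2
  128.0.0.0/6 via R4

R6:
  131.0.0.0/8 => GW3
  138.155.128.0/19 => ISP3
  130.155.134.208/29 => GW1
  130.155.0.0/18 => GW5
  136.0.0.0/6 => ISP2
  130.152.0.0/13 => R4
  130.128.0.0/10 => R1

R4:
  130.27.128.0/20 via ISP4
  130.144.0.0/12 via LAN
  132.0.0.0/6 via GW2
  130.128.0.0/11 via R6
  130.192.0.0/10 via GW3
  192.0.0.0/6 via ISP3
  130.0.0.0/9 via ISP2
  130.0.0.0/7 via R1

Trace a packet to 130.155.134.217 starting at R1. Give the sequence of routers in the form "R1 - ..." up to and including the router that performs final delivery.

R1 - R6 - R4

At R1: longest match for 130.155.134.217 is 130.154.0.0/15 -> R6
At R6: longest match for 130.155.134.217 is 130.152.0.0/13 -> R4
At R4: longest match for 130.155.134.217 is 130.144.0.0/12 -> LAN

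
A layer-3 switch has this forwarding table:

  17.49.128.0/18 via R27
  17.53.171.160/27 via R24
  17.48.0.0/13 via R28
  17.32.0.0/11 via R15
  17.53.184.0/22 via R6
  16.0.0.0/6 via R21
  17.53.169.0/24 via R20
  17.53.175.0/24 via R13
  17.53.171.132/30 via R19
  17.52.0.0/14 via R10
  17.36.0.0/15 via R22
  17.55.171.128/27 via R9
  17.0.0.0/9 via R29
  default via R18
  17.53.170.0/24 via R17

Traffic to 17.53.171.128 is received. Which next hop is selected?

Routes whose prefix contains 17.53.171.128:
  0.0.0.0/0 (default, matches everything) -> R18
  16.0.0.0/6 (16.0.0.0 - 19.255.255.255) -> R21
  17.0.0.0/9 (17.0.0.0 - 17.127.255.255) -> R29
  17.32.0.0/11 (17.32.0.0 - 17.63.255.255) -> R15
  17.48.0.0/13 (17.48.0.0 - 17.55.255.255) -> R28
  17.52.0.0/14 (17.52.0.0 - 17.55.255.255) -> R10
More-specific entries that do NOT match:
  17.53.171.132/30 (17.53.171.132 - 17.53.171.135) does not contain 17.53.171.128
  17.53.171.160/27 (17.53.171.160 - 17.53.171.191) does not contain 17.53.171.128
  17.55.171.128/27 (17.55.171.128 - 17.55.171.159) does not contain 17.53.171.128
  17.53.169.0/24 (17.53.169.0 - 17.53.169.255) does not contain 17.53.171.128
  17.53.175.0/24 (17.53.175.0 - 17.53.175.255) does not contain 17.53.171.128
  17.53.170.0/24 (17.53.170.0 - 17.53.170.255) does not contain 17.53.171.128
  17.53.184.0/22 (17.53.184.0 - 17.53.187.255) does not contain 17.53.171.128
  17.49.128.0/18 (17.49.128.0 - 17.49.191.255) does not contain 17.53.171.128
  17.36.0.0/15 (17.36.0.0 - 17.37.255.255) does not contain 17.53.171.128
Longest matching prefix is /14 -> next hop R10.

R10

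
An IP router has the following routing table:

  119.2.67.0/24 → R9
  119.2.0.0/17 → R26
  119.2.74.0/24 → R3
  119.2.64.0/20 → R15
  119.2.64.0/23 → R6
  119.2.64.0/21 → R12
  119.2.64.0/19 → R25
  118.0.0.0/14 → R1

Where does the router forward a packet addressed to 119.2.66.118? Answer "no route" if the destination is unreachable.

Routes whose prefix contains 119.2.66.118:
  119.2.0.0/17 (119.2.0.0 - 119.2.127.255) -> R26
  119.2.64.0/19 (119.2.64.0 - 119.2.95.255) -> R25
  119.2.64.0/20 (119.2.64.0 - 119.2.79.255) -> R15
  119.2.64.0/21 (119.2.64.0 - 119.2.71.255) -> R12
More-specific entries that do NOT match:
  119.2.67.0/24 (119.2.67.0 - 119.2.67.255) does not contain 119.2.66.118
  119.2.74.0/24 (119.2.74.0 - 119.2.74.255) does not contain 119.2.66.118
  119.2.64.0/23 (119.2.64.0 - 119.2.65.255) does not contain 119.2.66.118
Longest matching prefix is /21 -> next hop R12.

R12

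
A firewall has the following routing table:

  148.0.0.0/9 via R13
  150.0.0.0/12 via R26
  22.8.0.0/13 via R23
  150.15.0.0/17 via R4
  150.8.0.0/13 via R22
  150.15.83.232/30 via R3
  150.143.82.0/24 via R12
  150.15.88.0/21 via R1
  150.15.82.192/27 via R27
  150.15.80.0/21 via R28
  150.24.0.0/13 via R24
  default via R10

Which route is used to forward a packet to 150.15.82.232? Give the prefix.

150.15.80.0/21

Entries matching 150.15.82.232:
  0.0.0.0/0 (default, matches everything)
  150.0.0.0/12 (150.0.0.0 - 150.15.255.255)
  150.8.0.0/13 (150.8.0.0 - 150.15.255.255)
  150.15.0.0/17 (150.15.0.0 - 150.15.127.255)
  150.15.80.0/21 (150.15.80.0 - 150.15.87.255)
Most specific is 150.15.80.0/21.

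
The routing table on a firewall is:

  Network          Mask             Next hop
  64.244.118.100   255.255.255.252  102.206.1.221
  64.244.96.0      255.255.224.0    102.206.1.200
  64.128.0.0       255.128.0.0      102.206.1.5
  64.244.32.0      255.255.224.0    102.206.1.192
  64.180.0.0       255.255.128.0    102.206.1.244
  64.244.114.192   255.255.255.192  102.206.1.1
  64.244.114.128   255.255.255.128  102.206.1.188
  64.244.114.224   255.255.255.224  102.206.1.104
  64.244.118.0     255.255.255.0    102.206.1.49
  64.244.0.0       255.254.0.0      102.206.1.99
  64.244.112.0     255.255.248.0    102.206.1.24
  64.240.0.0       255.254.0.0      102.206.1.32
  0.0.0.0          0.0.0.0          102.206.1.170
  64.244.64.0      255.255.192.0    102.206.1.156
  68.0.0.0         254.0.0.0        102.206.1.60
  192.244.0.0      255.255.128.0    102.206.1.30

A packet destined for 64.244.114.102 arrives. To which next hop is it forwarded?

102.206.1.24

Routes whose prefix contains 64.244.114.102:
  0.0.0.0/0 (default, matches everything) -> 102.206.1.170
  64.128.0.0/9 (64.128.0.0 - 64.255.255.255) -> 102.206.1.5
  64.244.0.0/15 (64.244.0.0 - 64.245.255.255) -> 102.206.1.99
  64.244.64.0/18 (64.244.64.0 - 64.244.127.255) -> 102.206.1.156
  64.244.96.0/19 (64.244.96.0 - 64.244.127.255) -> 102.206.1.200
  64.244.112.0/21 (64.244.112.0 - 64.244.119.255) -> 102.206.1.24
More-specific entries that do NOT match:
  64.244.118.100/30 (64.244.118.100 - 64.244.118.103) does not contain 64.244.114.102
  64.244.114.224/27 (64.244.114.224 - 64.244.114.255) does not contain 64.244.114.102
  64.244.114.192/26 (64.244.114.192 - 64.244.114.255) does not contain 64.244.114.102
  64.244.114.128/25 (64.244.114.128 - 64.244.114.255) does not contain 64.244.114.102
  64.244.118.0/24 (64.244.118.0 - 64.244.118.255) does not contain 64.244.114.102
Longest matching prefix is /21 -> next hop 102.206.1.24.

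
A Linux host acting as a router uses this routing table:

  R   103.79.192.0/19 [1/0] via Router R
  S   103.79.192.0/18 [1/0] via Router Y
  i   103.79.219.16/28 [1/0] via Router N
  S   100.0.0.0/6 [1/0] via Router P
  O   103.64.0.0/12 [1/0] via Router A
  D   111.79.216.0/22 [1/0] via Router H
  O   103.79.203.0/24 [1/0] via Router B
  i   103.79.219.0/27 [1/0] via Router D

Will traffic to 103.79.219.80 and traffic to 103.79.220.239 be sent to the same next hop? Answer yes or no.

103.79.219.80: longest match 103.79.192.0/19 -> Router R
103.79.220.239: longest match 103.79.192.0/19 -> Router R

yes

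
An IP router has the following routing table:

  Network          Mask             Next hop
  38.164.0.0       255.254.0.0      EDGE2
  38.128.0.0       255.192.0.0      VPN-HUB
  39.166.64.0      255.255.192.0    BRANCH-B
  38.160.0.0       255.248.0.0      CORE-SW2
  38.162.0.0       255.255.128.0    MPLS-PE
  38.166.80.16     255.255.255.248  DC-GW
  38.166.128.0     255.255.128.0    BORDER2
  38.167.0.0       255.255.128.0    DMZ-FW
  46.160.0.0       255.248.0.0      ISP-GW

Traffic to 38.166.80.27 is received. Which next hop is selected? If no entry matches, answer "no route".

Routes whose prefix contains 38.166.80.27:
  38.128.0.0/10 (38.128.0.0 - 38.191.255.255) -> VPN-HUB
  38.160.0.0/13 (38.160.0.0 - 38.167.255.255) -> CORE-SW2
More-specific entries that do NOT match:
  38.166.80.16/29 (38.166.80.16 - 38.166.80.23) does not contain 38.166.80.27
  39.166.64.0/18 (39.166.64.0 - 39.166.127.255) does not contain 38.166.80.27
  38.162.0.0/17 (38.162.0.0 - 38.162.127.255) does not contain 38.166.80.27
  38.166.128.0/17 (38.166.128.0 - 38.166.255.255) does not contain 38.166.80.27
  38.167.0.0/17 (38.167.0.0 - 38.167.127.255) does not contain 38.166.80.27
  38.164.0.0/15 (38.164.0.0 - 38.165.255.255) does not contain 38.166.80.27
Longest matching prefix is /13 -> next hop CORE-SW2.

CORE-SW2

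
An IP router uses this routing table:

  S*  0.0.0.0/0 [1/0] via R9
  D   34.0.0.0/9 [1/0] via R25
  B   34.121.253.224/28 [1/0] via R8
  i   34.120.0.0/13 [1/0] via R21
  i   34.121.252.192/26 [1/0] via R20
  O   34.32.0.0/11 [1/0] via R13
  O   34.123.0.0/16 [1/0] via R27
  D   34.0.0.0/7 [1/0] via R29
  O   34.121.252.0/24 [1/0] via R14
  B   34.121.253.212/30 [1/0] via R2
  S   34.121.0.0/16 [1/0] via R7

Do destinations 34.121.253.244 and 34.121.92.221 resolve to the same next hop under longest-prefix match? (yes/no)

34.121.253.244: longest match 34.121.0.0/16 -> R7
34.121.92.221: longest match 34.121.0.0/16 -> R7

yes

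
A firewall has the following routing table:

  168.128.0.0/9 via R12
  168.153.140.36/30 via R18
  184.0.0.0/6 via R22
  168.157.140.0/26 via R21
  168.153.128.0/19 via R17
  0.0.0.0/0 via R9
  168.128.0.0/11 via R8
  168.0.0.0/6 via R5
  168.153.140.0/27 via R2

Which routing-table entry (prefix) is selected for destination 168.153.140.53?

Entries matching 168.153.140.53:
  0.0.0.0/0 (default, matches everything)
  168.0.0.0/6 (168.0.0.0 - 171.255.255.255)
  168.128.0.0/9 (168.128.0.0 - 168.255.255.255)
  168.128.0.0/11 (168.128.0.0 - 168.159.255.255)
  168.153.128.0/19 (168.153.128.0 - 168.153.159.255)
Most specific is 168.153.128.0/19.

168.153.128.0/19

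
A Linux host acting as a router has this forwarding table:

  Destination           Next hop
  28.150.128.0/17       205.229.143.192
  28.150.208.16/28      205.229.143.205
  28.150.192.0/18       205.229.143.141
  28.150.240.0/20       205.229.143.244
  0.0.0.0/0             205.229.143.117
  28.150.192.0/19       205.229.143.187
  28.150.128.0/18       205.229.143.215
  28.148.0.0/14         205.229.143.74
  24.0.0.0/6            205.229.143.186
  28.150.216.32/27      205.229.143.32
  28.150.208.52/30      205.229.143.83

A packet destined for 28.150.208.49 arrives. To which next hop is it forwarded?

205.229.143.187

Routes whose prefix contains 28.150.208.49:
  0.0.0.0/0 (default, matches everything) -> 205.229.143.117
  28.148.0.0/14 (28.148.0.0 - 28.151.255.255) -> 205.229.143.74
  28.150.128.0/17 (28.150.128.0 - 28.150.255.255) -> 205.229.143.192
  28.150.192.0/18 (28.150.192.0 - 28.150.255.255) -> 205.229.143.141
  28.150.192.0/19 (28.150.192.0 - 28.150.223.255) -> 205.229.143.187
More-specific entries that do NOT match:
  28.150.208.52/30 (28.150.208.52 - 28.150.208.55) does not contain 28.150.208.49
  28.150.208.16/28 (28.150.208.16 - 28.150.208.31) does not contain 28.150.208.49
  28.150.216.32/27 (28.150.216.32 - 28.150.216.63) does not contain 28.150.208.49
  28.150.240.0/20 (28.150.240.0 - 28.150.255.255) does not contain 28.150.208.49
Longest matching prefix is /19 -> next hop 205.229.143.187.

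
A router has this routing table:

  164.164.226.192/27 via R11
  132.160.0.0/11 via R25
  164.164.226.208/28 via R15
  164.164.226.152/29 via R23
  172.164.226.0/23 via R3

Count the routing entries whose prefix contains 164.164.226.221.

2

Prefixes containing 164.164.226.221:
  164.164.226.192/27 (164.164.226.192 - 164.164.226.223)
  164.164.226.208/28 (164.164.226.208 - 164.164.226.223)
Total matching entries: 2.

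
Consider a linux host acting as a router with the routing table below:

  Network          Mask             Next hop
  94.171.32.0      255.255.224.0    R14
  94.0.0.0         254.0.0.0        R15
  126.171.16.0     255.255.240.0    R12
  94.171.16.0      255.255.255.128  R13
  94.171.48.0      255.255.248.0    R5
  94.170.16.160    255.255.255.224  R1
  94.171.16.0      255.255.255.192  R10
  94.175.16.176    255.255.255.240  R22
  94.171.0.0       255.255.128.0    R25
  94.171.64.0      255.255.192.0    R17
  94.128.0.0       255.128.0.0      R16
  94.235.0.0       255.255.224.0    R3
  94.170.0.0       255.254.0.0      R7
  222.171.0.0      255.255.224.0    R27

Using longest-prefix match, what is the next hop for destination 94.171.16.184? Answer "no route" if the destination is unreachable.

Routes whose prefix contains 94.171.16.184:
  94.0.0.0/7 (94.0.0.0 - 95.255.255.255) -> R15
  94.128.0.0/9 (94.128.0.0 - 94.255.255.255) -> R16
  94.170.0.0/15 (94.170.0.0 - 94.171.255.255) -> R7
  94.171.0.0/17 (94.171.0.0 - 94.171.127.255) -> R25
More-specific entries that do NOT match:
  94.175.16.176/28 (94.175.16.176 - 94.175.16.191) does not contain 94.171.16.184
  94.170.16.160/27 (94.170.16.160 - 94.170.16.191) does not contain 94.171.16.184
  94.171.16.0/26 (94.171.16.0 - 94.171.16.63) does not contain 94.171.16.184
  94.171.16.0/25 (94.171.16.0 - 94.171.16.127) does not contain 94.171.16.184
  94.171.48.0/21 (94.171.48.0 - 94.171.55.255) does not contain 94.171.16.184
  126.171.16.0/20 (126.171.16.0 - 126.171.31.255) does not contain 94.171.16.184
  94.171.32.0/19 (94.171.32.0 - 94.171.63.255) does not contain 94.171.16.184
  94.235.0.0/19 (94.235.0.0 - 94.235.31.255) does not contain 94.171.16.184
  222.171.0.0/19 (222.171.0.0 - 222.171.31.255) does not contain 94.171.16.184
  94.171.64.0/18 (94.171.64.0 - 94.171.127.255) does not contain 94.171.16.184
Longest matching prefix is /17 -> next hop R25.

R25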